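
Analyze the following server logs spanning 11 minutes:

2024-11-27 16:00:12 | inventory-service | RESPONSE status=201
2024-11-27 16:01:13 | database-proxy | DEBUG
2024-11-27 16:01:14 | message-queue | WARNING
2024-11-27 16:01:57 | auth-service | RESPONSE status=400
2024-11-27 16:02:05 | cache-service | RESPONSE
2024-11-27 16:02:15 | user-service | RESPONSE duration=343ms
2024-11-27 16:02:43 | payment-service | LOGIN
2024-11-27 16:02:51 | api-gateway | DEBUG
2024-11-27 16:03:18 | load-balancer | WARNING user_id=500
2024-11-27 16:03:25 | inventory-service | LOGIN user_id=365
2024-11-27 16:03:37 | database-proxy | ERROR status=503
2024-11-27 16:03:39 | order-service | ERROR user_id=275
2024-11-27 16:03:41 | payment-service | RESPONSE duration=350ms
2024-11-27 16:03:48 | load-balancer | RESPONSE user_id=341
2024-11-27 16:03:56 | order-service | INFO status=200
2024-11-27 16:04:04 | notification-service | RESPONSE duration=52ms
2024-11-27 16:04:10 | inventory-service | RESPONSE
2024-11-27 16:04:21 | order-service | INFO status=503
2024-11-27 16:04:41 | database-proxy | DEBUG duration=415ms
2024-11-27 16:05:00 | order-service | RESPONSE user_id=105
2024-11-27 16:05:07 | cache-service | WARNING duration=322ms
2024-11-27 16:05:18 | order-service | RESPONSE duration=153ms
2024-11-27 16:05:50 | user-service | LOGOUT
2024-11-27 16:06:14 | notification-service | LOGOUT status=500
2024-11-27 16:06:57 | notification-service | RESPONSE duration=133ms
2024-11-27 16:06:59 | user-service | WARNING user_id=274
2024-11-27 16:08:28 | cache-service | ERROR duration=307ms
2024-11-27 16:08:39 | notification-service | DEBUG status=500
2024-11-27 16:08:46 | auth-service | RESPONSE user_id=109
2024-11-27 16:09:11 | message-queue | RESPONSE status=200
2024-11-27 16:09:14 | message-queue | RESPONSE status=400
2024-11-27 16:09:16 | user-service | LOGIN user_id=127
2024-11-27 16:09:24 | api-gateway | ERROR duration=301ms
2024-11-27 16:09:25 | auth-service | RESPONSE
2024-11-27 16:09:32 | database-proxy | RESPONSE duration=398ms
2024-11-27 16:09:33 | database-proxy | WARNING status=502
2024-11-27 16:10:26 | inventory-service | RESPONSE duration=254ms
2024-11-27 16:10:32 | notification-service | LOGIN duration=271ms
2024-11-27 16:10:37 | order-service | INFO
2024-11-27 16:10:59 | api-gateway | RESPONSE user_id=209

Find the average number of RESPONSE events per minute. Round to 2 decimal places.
1.64

To calculate the rate:

1. Count total RESPONSE events: 18
2. Total time period: 11 minutes
3. Rate = 18 / 11 = 1.64 events per minute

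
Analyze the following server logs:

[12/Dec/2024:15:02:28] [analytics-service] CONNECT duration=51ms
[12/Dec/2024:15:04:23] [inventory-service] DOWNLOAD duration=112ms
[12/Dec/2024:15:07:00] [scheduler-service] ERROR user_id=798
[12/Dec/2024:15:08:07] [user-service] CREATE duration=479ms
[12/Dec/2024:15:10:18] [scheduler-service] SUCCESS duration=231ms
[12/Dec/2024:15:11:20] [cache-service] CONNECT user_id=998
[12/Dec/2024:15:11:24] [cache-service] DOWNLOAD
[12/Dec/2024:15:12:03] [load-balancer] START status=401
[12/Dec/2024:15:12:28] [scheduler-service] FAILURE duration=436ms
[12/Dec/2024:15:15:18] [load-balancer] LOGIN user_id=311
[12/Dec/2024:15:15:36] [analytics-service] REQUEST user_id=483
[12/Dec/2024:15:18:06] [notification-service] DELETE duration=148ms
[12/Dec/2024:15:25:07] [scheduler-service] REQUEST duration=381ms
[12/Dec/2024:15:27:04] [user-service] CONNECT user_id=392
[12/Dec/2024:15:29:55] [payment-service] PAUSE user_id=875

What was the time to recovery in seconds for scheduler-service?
198

To calculate recovery time:

1. Find ERROR event for scheduler-service: 12/Dec/2024:15:07:00
2. Find next SUCCESS event for scheduler-service: 12/Dec/2024:15:10:18
3. Recovery time: 12/Dec/2024:15:10:18 - 12/Dec/2024:15:07:00 = 198 seconds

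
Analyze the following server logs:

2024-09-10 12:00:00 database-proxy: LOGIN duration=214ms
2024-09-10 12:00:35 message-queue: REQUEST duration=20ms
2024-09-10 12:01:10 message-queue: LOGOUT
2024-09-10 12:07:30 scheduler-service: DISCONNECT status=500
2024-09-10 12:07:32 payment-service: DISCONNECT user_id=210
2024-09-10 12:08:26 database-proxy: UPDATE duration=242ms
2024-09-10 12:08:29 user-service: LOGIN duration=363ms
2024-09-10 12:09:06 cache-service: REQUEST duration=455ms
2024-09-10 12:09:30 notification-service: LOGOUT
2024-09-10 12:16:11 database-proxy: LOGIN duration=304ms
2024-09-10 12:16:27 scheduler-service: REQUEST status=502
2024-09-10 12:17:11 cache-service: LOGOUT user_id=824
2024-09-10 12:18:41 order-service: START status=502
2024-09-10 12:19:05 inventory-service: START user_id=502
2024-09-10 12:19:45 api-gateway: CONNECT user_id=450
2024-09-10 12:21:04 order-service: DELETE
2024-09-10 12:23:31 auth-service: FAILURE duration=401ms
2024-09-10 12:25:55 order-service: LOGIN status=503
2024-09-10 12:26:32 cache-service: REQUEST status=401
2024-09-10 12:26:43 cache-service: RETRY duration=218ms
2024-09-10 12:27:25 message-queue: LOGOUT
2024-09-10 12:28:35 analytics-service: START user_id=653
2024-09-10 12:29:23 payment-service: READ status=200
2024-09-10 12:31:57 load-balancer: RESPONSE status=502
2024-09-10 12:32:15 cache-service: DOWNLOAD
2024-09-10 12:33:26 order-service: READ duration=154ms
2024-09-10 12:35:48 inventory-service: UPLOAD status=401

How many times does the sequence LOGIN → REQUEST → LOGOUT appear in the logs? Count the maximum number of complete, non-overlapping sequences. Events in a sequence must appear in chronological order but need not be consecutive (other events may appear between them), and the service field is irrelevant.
4

To count sequences:

1. Look for pattern: LOGIN → REQUEST → LOGOUT
2. Greedily scan the log in chronological order, matching each sequence element in turn (ignoring service)
3. Each time the full pattern completes, increment the count and restart matching from the next event
4. Complete non-overlapping sequences found: 4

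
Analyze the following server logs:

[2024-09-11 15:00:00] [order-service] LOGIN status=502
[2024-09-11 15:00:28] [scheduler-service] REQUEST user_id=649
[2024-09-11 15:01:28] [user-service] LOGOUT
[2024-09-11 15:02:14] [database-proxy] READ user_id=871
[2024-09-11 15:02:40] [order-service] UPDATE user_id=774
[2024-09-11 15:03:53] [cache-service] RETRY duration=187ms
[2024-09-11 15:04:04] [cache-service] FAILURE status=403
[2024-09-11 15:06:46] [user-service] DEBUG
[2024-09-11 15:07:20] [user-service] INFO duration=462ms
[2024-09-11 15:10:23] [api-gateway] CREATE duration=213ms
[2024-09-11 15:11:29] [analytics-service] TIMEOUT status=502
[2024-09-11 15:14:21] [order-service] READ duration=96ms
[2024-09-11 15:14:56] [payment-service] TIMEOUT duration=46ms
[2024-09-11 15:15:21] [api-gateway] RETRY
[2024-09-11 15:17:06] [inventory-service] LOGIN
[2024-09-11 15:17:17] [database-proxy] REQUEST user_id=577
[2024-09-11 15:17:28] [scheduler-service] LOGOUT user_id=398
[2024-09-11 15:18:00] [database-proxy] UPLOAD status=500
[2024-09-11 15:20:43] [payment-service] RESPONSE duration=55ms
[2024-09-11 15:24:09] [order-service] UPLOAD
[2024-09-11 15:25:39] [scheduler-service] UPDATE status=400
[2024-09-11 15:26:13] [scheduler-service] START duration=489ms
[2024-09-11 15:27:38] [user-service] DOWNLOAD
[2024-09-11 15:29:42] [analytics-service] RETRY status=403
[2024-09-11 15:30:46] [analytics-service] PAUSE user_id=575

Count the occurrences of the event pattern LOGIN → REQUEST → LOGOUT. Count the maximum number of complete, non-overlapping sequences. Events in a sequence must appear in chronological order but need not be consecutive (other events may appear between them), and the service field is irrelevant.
2

To count sequences:

1. Look for pattern: LOGIN → REQUEST → LOGOUT
2. Greedily scan the log in chronological order, matching each sequence element in turn (ignoring service)
3. Each time the full pattern completes, increment the count and restart matching from the next event
4. Complete non-overlapping sequences found: 2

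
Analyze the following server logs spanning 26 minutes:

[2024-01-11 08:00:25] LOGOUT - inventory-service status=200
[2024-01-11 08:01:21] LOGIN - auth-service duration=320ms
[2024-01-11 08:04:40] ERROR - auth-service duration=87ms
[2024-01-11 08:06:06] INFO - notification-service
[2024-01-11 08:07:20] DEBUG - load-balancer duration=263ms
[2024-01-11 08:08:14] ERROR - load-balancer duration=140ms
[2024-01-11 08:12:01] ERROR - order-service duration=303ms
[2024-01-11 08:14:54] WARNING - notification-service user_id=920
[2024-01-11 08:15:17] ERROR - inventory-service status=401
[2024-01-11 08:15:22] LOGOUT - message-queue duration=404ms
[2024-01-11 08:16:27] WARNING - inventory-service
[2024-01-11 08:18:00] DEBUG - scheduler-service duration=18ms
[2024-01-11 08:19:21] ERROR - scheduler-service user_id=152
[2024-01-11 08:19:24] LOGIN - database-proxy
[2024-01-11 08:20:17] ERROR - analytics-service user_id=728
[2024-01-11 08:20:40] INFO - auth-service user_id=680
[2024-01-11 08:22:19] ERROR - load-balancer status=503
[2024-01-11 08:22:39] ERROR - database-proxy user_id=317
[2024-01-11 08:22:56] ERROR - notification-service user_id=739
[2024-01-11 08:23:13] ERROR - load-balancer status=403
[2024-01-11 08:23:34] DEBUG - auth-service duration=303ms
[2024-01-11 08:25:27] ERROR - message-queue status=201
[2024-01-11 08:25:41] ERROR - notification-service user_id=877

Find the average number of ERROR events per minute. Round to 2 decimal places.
0.46

To calculate the rate:

1. Count total ERROR events: 12
2. Total time period: 26 minutes
3. Rate = 12 / 26 = 0.46 events per minute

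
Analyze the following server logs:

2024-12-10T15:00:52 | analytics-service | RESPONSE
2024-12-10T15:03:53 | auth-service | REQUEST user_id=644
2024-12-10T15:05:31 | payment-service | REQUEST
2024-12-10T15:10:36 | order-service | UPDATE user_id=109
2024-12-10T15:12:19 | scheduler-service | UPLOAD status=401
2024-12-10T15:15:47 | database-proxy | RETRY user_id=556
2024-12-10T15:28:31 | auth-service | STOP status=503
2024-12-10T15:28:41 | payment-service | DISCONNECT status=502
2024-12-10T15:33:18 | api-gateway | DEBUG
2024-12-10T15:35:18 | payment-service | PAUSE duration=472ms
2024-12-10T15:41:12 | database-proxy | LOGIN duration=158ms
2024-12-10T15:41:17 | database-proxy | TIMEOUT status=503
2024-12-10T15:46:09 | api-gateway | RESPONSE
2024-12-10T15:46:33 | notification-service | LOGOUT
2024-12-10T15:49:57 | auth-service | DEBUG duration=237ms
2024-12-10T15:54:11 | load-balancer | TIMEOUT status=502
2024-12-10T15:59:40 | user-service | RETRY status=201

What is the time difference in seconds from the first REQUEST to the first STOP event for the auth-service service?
1478

To find the time between events:

1. Locate the first REQUEST event for auth-service: 2024-12-10T15:03:53
2. Locate the first STOP event for auth-service: 2024-12-10T15:28:31
3. Calculate the difference: 2024-12-10T15:28:31 - 2024-12-10T15:03:53 = 1478 seconds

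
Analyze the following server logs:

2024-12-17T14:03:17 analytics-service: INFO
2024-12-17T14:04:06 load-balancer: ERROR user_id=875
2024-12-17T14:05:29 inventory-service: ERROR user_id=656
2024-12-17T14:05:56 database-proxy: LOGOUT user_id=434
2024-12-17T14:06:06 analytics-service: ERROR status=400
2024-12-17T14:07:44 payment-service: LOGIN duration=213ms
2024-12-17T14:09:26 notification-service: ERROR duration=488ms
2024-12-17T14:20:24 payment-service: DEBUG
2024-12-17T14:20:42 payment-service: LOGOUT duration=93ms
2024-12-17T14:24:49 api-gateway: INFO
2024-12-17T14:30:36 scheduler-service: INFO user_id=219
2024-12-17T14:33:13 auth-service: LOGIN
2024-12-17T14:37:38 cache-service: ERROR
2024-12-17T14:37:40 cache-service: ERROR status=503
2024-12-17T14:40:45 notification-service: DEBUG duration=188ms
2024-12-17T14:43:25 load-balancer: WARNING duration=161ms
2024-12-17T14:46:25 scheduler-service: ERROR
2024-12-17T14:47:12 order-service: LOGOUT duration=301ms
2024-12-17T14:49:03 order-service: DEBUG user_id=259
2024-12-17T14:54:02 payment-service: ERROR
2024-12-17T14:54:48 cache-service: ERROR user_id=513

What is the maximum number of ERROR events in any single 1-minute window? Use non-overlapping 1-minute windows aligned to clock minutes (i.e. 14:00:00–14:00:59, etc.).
2

To find the burst window:

1. Divide the log period into non-overlapping 1-minute windows starting at 14:00
2. Count ERROR events in each window
3. Find the window with maximum count
4. Maximum events in a window: 2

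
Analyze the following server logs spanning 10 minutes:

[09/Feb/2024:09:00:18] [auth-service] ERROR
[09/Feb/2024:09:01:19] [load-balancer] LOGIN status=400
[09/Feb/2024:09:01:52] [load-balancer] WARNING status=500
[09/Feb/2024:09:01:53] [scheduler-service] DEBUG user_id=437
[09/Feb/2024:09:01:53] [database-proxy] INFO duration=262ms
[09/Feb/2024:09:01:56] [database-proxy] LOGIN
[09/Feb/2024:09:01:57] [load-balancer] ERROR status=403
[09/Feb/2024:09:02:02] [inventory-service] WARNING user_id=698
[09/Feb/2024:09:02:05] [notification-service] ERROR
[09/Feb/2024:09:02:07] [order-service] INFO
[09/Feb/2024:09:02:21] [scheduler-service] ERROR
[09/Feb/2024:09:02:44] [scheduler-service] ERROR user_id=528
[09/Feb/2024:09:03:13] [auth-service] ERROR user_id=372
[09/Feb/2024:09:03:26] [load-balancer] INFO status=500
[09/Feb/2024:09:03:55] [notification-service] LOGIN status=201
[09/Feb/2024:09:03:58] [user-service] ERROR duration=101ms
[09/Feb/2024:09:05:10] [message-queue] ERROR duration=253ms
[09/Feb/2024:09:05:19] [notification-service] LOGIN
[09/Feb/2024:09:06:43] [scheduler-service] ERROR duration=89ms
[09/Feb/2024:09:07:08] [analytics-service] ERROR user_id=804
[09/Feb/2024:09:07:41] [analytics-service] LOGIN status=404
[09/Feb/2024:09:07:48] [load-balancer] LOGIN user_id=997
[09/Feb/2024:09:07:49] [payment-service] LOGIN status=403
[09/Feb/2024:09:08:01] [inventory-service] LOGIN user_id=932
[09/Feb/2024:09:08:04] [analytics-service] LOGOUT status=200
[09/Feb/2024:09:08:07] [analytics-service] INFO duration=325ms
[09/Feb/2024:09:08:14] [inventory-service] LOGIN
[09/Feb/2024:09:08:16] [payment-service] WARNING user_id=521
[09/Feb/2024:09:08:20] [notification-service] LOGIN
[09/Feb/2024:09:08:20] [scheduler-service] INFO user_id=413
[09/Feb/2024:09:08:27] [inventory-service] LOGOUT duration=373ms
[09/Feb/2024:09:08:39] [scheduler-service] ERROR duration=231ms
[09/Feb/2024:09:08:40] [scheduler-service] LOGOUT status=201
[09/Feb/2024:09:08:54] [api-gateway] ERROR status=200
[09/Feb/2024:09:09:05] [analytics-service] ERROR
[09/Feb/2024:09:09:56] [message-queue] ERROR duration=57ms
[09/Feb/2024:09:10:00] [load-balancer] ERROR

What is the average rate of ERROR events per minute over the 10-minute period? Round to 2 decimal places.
1.5

To calculate the rate:

1. Count total ERROR events: 15
2. Total time period: 10 minutes
3. Rate = 15 / 10 = 1.5 events per minute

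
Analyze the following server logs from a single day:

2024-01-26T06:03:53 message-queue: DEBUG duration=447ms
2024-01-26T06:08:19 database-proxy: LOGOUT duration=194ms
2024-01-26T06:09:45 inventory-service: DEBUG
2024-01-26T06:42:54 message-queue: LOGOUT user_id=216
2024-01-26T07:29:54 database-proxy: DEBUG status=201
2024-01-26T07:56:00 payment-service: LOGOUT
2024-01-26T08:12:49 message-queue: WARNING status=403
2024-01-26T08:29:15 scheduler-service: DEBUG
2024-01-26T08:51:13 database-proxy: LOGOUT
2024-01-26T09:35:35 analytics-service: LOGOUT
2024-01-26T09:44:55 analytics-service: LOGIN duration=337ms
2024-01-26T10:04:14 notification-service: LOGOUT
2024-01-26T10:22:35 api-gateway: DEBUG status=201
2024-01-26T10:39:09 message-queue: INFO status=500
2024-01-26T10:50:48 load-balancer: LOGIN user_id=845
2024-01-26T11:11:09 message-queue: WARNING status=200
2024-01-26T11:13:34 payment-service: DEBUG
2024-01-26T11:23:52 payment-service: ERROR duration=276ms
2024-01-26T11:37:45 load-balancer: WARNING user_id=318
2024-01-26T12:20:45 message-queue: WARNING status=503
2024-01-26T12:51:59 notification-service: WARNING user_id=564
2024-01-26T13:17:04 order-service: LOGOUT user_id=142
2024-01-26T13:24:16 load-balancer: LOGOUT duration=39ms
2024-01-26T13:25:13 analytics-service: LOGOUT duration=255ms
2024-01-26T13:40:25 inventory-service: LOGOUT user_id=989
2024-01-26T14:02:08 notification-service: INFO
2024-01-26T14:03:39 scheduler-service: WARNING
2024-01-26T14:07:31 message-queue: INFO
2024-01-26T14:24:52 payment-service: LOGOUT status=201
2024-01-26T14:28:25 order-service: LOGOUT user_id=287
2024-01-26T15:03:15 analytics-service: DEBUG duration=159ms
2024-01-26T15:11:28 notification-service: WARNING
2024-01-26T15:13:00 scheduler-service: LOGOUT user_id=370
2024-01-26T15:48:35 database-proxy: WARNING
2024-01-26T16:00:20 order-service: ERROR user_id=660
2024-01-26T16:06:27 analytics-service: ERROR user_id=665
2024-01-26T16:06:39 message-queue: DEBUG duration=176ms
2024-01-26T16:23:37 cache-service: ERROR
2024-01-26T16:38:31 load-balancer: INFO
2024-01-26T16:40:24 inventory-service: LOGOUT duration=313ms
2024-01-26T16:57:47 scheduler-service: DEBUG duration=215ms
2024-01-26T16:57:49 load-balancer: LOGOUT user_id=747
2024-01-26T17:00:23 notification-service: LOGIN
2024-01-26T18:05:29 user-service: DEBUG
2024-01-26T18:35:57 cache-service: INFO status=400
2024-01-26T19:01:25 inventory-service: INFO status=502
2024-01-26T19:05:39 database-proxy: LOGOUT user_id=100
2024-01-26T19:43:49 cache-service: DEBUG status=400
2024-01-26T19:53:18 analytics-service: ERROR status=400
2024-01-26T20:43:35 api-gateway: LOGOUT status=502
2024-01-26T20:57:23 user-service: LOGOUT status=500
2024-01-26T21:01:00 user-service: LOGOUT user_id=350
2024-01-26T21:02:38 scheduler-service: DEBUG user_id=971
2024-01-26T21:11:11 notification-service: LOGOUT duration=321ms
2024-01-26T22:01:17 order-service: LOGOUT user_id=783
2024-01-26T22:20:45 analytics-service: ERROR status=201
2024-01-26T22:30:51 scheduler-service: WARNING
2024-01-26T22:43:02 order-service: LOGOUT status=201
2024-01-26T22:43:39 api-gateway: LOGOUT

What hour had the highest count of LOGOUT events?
13

To find the peak hour:

1. Group all LOGOUT events by hour
2. Count events in each hour
3. Find hour with maximum count
4. Peak hour: 13 (with 4 events)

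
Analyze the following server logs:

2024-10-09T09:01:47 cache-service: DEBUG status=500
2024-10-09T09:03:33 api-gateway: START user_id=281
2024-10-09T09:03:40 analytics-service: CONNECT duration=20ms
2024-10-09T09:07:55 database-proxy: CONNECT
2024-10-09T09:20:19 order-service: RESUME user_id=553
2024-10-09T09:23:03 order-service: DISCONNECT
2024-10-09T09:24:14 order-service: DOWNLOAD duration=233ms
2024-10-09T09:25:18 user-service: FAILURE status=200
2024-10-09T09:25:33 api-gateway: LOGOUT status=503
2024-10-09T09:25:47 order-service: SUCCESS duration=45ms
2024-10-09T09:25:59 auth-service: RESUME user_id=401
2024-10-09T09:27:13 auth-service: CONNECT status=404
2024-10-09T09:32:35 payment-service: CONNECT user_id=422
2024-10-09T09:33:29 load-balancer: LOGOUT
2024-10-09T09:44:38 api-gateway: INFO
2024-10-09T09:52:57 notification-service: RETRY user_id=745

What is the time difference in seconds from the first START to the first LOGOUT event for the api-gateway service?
1320

To find the time between events:

1. Locate the first START event for api-gateway: 2024-10-09T09:03:33
2. Locate the first LOGOUT event for api-gateway: 2024-10-09T09:25:33
3. Calculate the difference: 2024-10-09T09:25:33 - 2024-10-09T09:03:33 = 1320 seconds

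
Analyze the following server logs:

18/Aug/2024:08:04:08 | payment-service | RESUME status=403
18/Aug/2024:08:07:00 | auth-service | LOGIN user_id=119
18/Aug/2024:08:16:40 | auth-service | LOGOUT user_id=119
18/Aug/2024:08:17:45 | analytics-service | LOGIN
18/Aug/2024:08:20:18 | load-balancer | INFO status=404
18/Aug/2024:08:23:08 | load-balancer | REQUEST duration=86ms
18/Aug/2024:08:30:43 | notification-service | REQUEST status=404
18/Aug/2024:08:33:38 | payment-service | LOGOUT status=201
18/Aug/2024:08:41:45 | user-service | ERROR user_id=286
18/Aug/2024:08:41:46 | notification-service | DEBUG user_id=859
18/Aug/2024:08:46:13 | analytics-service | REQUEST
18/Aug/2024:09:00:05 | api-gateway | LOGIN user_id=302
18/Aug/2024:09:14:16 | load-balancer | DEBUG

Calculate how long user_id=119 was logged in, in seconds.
580

To calculate session duration:

1. Find LOGIN event for user_id=119: 18/Aug/2024:08:07:00
2. Find LOGOUT event for user_id=119: 18/Aug/2024:08:16:40
3. Session duration: 18/Aug/2024:08:16:40 - 18/Aug/2024:08:07:00 = 580 seconds (9 minutes)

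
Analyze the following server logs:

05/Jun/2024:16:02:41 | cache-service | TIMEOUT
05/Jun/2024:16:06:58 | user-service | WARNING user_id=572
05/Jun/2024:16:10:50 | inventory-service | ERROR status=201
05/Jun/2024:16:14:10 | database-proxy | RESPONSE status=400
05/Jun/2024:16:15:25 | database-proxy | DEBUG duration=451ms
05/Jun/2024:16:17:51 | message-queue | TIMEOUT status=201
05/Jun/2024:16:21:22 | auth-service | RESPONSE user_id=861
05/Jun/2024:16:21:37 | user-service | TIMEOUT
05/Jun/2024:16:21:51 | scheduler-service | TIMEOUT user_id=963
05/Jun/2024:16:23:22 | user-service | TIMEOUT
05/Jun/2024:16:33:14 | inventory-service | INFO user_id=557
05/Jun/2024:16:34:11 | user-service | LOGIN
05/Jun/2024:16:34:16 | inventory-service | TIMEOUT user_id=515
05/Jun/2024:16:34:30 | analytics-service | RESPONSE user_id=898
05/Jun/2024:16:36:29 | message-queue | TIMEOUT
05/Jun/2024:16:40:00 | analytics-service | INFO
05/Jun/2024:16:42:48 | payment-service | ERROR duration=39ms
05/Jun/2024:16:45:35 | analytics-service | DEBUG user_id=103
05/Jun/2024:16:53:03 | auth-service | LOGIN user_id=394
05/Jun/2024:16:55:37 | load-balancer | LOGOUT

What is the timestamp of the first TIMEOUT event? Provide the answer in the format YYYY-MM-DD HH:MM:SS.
2024-06-05 16:02:41

To find the first event:

1. Filter for all TIMEOUT events
2. Sort by timestamp
3. Select the first one
4. Timestamp: 2024-06-05 16:02:41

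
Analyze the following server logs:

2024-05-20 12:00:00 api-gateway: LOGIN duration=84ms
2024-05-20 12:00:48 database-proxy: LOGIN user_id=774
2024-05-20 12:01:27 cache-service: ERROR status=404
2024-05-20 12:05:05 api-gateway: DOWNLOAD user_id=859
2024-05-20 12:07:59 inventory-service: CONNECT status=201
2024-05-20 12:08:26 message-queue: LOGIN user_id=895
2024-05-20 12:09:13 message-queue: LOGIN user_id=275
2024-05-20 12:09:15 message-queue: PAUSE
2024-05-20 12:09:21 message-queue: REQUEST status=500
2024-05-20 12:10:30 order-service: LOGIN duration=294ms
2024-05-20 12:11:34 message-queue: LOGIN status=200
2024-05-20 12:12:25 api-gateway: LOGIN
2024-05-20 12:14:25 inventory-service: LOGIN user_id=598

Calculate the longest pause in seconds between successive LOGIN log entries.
458

To find the longest gap:

1. Extract all LOGIN events in chronological order
2. Calculate time differences between consecutive events
3. Find the maximum difference
4. Longest gap: 458 seconds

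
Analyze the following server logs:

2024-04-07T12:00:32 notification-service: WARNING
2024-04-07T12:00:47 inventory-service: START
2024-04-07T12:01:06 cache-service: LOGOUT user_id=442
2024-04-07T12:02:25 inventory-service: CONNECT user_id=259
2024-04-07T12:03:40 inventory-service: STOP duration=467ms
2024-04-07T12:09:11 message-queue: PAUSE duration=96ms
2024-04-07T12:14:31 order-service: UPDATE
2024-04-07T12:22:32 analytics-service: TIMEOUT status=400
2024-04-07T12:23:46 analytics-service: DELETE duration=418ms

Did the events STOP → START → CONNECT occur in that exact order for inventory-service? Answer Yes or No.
No

To verify sequence order:

1. Find all events in sequence STOP → START → CONNECT for inventory-service
2. Extract their timestamps
3. Check if timestamps are in ascending order
4. Result: No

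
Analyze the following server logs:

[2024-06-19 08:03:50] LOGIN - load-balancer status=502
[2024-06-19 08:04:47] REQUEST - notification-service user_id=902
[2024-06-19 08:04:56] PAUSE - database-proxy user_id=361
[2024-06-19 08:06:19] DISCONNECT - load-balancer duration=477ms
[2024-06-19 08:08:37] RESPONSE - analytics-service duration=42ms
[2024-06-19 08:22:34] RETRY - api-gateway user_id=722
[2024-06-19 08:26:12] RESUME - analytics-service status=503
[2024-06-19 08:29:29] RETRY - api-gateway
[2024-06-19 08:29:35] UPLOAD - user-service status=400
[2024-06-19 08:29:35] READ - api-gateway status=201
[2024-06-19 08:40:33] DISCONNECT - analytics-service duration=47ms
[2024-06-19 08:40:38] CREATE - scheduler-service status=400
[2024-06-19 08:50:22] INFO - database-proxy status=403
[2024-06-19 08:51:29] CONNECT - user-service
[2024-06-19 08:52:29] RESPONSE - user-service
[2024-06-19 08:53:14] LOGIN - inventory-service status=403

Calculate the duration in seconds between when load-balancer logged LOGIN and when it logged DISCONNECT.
149

To find the time between events:

1. Locate the first LOGIN event for load-balancer: 2024-06-19 08:03:50
2. Locate the first DISCONNECT event for load-balancer: 2024-06-19 08:06:19
3. Calculate the difference: 2024-06-19 08:06:19 - 2024-06-19 08:03:50 = 149 seconds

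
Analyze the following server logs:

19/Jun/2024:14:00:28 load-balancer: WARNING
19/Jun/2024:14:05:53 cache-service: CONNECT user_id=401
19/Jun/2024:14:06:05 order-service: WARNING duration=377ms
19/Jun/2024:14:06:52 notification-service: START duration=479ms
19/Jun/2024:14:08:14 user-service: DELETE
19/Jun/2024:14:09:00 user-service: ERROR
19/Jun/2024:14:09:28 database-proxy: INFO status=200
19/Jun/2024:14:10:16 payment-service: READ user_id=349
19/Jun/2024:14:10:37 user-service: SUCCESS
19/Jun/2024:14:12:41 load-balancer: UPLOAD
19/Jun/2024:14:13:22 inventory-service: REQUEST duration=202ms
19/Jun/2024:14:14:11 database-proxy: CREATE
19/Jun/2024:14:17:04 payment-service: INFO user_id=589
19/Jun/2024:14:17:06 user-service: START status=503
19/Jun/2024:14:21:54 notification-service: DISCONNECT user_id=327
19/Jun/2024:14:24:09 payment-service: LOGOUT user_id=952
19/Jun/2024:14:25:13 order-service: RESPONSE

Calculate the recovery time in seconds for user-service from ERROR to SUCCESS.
97

To calculate recovery time:

1. Find ERROR event for user-service: 19/Jun/2024:14:09:00
2. Find next SUCCESS event for user-service: 19/Jun/2024:14:10:37
3. Recovery time: 19/Jun/2024:14:10:37 - 19/Jun/2024:14:09:00 = 97 seconds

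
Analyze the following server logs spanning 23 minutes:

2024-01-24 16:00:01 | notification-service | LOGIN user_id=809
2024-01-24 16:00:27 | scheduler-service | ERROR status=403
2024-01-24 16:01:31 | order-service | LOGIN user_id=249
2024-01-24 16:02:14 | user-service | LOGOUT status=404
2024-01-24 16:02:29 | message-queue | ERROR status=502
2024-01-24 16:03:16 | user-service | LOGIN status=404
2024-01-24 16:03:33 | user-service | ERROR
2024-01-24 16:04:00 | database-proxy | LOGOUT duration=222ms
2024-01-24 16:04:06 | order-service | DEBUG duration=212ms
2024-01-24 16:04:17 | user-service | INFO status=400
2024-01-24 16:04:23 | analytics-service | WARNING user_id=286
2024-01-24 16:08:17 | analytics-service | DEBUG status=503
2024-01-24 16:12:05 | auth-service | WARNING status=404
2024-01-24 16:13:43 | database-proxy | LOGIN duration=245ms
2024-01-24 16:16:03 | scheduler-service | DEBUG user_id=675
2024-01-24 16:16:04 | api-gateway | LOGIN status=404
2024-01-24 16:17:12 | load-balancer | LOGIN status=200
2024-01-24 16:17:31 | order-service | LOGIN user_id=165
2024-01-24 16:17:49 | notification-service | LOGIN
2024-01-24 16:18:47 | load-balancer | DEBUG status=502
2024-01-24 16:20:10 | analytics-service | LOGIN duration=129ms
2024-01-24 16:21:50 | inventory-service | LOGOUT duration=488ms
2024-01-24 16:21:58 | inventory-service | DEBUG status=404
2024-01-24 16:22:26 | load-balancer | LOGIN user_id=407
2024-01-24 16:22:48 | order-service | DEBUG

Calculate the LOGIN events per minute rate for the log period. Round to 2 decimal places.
0.43

To calculate the rate:

1. Count total LOGIN events: 10
2. Total time period: 23 minutes
3. Rate = 10 / 23 = 0.43 events per minute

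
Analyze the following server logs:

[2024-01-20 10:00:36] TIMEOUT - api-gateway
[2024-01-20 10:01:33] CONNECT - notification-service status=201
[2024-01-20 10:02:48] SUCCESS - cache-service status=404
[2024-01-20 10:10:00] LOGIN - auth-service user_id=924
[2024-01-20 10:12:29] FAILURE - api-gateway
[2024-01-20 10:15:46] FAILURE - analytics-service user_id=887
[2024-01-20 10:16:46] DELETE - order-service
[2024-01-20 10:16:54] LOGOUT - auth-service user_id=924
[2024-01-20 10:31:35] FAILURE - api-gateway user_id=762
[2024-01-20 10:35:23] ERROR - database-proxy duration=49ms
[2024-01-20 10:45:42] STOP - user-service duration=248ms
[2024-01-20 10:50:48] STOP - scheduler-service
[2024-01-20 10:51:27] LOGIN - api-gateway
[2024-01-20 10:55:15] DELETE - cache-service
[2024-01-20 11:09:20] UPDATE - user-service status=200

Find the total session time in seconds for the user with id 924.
414

To calculate session duration:

1. Find LOGIN event for user_id=924: 2024-01-20 10:10:00
2. Find LOGOUT event for user_id=924: 2024-01-20 10:16:54
3. Session duration: 2024-01-20 10:16:54 - 2024-01-20 10:10:00 = 414 seconds (6 minutes)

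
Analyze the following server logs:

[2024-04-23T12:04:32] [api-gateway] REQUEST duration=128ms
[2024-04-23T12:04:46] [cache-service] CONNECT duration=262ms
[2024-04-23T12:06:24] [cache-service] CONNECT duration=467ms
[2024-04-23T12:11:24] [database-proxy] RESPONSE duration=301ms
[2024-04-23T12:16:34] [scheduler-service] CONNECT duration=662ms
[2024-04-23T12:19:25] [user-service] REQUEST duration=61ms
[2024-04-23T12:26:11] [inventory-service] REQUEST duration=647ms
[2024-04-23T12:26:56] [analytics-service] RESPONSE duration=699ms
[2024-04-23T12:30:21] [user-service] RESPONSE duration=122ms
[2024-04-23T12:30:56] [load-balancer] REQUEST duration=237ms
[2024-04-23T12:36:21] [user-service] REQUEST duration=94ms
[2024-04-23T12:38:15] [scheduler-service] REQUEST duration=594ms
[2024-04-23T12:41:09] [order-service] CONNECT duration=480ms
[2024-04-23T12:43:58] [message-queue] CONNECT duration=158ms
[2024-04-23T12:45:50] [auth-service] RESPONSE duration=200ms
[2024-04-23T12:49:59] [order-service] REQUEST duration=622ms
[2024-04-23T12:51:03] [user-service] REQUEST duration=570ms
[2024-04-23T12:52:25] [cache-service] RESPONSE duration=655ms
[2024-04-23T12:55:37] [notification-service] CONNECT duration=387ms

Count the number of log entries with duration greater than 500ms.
7

To count timeouts:

1. Threshold: 500ms
2. Extract duration from each log entry
3. Count entries where duration > 500
4. Timeout count: 7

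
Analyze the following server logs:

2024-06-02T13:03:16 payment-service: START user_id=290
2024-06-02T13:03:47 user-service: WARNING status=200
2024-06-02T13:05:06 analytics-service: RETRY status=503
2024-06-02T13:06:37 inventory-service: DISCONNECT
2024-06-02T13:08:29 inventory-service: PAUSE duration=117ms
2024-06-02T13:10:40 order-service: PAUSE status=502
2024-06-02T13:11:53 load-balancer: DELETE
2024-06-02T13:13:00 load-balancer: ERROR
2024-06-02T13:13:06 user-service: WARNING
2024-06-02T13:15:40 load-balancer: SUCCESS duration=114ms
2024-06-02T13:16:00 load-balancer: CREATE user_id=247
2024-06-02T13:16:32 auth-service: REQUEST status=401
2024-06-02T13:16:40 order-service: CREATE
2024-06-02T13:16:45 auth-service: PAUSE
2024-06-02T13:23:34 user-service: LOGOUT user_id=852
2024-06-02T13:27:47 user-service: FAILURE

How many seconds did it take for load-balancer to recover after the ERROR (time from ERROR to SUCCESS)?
160

To calculate recovery time:

1. Find ERROR event for load-balancer: 2024-06-02T13:13:00
2. Find next SUCCESS event for load-balancer: 2024-06-02T13:15:40
3. Recovery time: 2024-06-02T13:15:40 - 2024-06-02T13:13:00 = 160 seconds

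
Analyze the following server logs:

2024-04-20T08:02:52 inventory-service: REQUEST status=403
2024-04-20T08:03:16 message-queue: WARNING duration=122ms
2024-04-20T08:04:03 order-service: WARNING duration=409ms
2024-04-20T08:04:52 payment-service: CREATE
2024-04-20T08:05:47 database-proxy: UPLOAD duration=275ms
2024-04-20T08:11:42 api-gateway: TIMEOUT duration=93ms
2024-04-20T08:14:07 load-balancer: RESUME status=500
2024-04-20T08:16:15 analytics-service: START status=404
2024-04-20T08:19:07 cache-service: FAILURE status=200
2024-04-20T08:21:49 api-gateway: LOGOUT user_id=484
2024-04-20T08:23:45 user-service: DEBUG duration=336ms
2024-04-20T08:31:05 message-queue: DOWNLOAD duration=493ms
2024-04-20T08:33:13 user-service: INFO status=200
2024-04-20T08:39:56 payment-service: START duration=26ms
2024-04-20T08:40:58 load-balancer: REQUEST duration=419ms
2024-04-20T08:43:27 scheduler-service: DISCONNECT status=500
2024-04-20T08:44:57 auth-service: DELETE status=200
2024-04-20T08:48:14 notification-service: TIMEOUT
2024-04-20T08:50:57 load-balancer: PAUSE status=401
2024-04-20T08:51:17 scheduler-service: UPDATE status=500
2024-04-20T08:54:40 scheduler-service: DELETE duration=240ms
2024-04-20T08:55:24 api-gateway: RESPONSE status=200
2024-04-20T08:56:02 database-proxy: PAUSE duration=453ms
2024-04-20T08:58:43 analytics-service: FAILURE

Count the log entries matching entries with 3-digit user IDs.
1

To find matching entries:

1. Pattern to match: entries with 3-digit user IDs
2. Scan each log entry for the pattern
3. Count matches: 1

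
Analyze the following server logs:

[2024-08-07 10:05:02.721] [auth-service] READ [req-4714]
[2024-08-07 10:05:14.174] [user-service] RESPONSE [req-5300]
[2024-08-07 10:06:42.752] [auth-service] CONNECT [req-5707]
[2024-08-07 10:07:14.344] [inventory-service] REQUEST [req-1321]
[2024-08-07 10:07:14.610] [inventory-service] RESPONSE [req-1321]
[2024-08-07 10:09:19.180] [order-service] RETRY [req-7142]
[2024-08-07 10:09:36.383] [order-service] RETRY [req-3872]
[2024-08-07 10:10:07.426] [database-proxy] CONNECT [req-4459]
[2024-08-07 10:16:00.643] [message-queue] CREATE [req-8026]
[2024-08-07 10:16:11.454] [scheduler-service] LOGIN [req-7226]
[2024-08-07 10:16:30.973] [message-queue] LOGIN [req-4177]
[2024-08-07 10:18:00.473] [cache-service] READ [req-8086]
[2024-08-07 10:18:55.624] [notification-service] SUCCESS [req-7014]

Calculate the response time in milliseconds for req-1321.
266

To calculate latency:

1. Find REQUEST with id req-1321: 2024-08-07 10:07:14.344
2. Find RESPONSE with id req-1321: 2024-08-07 10:07:14.610
3. Latency: 2024-08-07 10:07:14.610 - 2024-08-07 10:07:14.344 = 266ms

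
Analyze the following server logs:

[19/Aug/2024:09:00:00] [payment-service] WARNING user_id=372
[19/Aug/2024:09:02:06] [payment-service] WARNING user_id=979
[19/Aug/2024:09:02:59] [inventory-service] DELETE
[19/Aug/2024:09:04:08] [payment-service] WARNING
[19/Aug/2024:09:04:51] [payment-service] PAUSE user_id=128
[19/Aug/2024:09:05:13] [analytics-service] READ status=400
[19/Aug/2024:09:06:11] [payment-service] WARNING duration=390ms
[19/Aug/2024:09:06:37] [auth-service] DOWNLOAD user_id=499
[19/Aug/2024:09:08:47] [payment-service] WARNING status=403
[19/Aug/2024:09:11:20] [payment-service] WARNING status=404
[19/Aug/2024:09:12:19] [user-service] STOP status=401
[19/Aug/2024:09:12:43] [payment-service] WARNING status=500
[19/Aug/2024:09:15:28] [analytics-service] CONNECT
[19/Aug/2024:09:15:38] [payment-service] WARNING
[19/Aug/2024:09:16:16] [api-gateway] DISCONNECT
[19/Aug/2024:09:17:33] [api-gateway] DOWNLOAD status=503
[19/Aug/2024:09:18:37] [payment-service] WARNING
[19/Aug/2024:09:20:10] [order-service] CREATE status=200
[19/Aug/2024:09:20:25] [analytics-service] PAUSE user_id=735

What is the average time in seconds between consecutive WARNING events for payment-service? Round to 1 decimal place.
139.6

To calculate average interval:

1. Find all WARNING events for payment-service in order
2. Calculate time gaps between consecutive events
3. Compute mean of gaps: 1117 / 8 = 139.6 seconds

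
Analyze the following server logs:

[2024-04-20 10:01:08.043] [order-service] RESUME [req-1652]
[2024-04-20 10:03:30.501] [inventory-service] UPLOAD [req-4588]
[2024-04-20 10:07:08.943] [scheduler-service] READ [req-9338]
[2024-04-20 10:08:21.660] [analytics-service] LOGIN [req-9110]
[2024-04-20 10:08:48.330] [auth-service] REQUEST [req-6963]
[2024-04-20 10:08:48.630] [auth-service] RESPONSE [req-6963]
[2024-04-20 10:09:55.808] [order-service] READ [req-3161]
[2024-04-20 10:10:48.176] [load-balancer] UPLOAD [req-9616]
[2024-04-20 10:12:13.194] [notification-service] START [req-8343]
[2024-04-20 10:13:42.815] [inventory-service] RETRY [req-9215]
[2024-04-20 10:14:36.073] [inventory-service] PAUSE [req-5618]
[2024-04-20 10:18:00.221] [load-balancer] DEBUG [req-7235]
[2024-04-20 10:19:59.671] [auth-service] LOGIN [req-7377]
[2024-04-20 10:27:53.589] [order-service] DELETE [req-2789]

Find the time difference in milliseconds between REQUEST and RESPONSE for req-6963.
300

To calculate latency:

1. Find REQUEST with id req-6963: 2024-04-20 10:08:48.330
2. Find RESPONSE with id req-6963: 2024-04-20 10:08:48.630
3. Latency: 2024-04-20 10:08:48.630 - 2024-04-20 10:08:48.330 = 300ms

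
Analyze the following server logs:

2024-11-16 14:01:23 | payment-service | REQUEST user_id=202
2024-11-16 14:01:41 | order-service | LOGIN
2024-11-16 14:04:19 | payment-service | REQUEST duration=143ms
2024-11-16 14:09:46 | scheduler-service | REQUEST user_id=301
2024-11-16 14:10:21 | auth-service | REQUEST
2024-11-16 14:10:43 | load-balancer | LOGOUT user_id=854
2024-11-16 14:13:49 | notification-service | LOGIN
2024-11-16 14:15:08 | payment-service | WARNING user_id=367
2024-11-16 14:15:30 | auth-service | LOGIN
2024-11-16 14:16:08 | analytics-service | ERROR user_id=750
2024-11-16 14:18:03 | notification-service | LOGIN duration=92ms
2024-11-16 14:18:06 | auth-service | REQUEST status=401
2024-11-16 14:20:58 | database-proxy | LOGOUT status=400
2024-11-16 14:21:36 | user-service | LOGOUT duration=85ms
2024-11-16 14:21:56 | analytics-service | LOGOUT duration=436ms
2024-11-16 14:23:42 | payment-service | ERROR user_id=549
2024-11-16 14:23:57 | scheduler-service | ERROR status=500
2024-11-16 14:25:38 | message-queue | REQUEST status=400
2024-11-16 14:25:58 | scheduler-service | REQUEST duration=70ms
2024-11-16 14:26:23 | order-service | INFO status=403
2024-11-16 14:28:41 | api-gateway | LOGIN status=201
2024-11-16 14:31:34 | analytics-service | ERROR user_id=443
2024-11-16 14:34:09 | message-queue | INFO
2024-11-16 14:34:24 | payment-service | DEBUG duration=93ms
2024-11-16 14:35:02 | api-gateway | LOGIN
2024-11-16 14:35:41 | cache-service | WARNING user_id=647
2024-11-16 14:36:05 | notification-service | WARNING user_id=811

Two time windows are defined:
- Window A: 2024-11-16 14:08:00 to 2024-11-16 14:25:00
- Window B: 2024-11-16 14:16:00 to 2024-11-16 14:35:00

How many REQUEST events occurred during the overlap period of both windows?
1

To find overlap events:

1. Window A: 2024-11-16 14:08:00 to 2024-11-16 14:25:00
2. Window B: 2024-11-16 14:16:00 to 2024-11-16 14:35:00
3. Overlap period: 2024-11-16 14:16:00 to 2024-11-16 14:25:00
4. Count REQUEST events in overlap: 1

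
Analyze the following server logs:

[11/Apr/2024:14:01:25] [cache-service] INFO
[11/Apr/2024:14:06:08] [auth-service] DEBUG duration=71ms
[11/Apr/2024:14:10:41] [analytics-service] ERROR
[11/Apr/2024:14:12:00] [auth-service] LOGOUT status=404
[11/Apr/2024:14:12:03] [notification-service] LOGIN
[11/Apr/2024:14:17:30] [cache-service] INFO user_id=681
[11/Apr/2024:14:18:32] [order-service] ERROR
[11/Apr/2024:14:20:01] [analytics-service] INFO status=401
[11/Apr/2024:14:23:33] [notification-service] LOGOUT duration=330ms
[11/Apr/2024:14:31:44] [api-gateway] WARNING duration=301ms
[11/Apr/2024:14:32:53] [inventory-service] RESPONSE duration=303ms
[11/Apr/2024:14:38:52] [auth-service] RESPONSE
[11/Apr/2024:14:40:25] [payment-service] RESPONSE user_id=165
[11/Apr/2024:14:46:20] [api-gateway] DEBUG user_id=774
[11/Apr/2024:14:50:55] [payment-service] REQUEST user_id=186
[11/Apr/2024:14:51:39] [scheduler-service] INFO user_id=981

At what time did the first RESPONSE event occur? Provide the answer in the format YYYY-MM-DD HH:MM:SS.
2024-04-11 14:32:53

To find the first event:

1. Filter for all RESPONSE events
2. Sort by timestamp
3. Select the first one
4. Timestamp: 2024-04-11 14:32:53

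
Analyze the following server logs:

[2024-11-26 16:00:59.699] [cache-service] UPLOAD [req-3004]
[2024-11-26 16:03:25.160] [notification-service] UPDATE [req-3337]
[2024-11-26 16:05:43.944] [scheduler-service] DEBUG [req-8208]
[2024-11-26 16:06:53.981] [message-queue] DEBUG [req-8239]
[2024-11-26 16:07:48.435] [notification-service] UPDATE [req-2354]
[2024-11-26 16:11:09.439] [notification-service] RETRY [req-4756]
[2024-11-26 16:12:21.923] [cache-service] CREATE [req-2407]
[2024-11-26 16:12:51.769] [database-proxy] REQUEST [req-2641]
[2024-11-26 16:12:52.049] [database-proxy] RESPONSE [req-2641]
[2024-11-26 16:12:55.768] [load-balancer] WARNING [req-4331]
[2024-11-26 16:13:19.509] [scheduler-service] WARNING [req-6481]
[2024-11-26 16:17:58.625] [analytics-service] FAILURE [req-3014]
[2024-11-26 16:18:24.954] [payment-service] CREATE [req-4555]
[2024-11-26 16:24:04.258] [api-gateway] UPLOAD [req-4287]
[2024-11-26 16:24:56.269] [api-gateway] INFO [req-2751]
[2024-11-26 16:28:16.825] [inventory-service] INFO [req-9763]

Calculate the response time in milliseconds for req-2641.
280

To calculate latency:

1. Find REQUEST with id req-2641: 2024-11-26 16:12:51.769
2. Find RESPONSE with id req-2641: 2024-11-26 16:12:52.049
3. Latency: 2024-11-26 16:12:52.049 - 2024-11-26 16:12:51.769 = 280ms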